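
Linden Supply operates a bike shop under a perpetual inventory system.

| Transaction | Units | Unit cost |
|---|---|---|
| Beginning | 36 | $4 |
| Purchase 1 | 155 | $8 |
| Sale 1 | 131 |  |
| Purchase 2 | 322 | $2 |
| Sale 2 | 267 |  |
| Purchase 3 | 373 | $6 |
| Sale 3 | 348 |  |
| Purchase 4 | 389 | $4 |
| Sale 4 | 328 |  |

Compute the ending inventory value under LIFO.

Sale 1 (131) [LIFO — newest first]: 131 @ $8 = $1,048
Sale 2 (267) [LIFO — newest first]: 267 @ $2 = $534
Sale 3 (348) [LIFO — newest first]: 348 @ $6 = $2,088
Sale 4 (328) [LIFO — newest first]: 328 @ $4 = $1,312
Total COGS = $1,048 + $534 + $2,088 + $1,312 = $4,982
Ending inventory: 36 @ $4 + 24 @ $8 + 55 @ $2 + 25 @ $6 + 61 @ $4 = $840

Ending inventory = $840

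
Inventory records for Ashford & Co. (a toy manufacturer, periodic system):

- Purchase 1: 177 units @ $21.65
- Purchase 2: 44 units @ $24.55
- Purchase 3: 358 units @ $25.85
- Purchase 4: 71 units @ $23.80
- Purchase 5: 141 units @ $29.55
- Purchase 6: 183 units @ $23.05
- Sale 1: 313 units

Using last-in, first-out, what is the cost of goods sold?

COGS = $8,059.65

Sale 1 (313) [LIFO — newest first]: 183 @ $23.05 + 130 @ $29.55 = $8,059.65
Ending inventory: 177 @ $21.65 + 44 @ $24.55 + 358 @ $25.85 + 71 @ $23.80 + 11 @ $29.55 = $16,181.40
Check: goods available $24,241.05 = COGS $8,059.65 + ending $16,181.40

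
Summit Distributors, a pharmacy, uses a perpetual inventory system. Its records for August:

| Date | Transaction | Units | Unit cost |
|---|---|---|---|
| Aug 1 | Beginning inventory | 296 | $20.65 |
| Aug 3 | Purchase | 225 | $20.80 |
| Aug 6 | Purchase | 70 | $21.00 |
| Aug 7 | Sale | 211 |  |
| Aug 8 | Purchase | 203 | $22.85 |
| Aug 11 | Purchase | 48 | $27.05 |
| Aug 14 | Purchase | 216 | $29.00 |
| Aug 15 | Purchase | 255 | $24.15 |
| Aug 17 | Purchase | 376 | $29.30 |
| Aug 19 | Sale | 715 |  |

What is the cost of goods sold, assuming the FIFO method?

COGS = $20,635.35

Aug 7, 211 sold [FIFO — oldest first]: 211 @ $20.65 = $4,357.15
Aug 19, 715 sold [FIFO — oldest first]: 85 @ $20.65 + 225 @ $20.80 + 70 @ $21.00 + 203 @ $22.85 + 48 @ $27.05 + 84 @ $29.00 = $16,278.20
Total COGS = $4,357.15 + $16,278.20 = $20,635.35
Ending inventory: 132 @ $29.00 + 255 @ $24.15 + 376 @ $29.30 = $21,003.05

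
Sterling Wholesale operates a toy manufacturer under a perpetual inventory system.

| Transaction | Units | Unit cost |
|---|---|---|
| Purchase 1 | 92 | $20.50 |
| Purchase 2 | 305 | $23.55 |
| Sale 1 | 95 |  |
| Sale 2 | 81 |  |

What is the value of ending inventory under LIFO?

Ending inventory = $4,923.95

Sale 1 (95) [LIFO — newest first]: 95 @ $23.55 = $2,237.25
Sale 2 (81) [LIFO — newest first]: 81 @ $23.55 = $1,907.55
Total COGS = $2,237.25 + $1,907.55 = $4,144.80
Ending inventory: 92 @ $20.50 + 129 @ $23.55 = $4,923.95
Check: goods available $9,068.75 = COGS $4,144.80 + ending $4,923.95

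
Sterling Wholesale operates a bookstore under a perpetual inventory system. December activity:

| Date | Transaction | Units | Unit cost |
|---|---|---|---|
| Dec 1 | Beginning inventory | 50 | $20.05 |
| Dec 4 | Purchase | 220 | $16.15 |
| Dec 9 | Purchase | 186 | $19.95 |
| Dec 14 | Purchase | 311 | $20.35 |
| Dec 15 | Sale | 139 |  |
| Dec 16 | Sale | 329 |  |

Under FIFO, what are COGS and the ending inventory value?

COGS = $8,510.40; ending inventory = $6,084.65

Dec 15, 139 sold [FIFO — oldest first]: 50 @ $20.05 + 89 @ $16.15 = $2,439.85
Dec 16, 329 sold [FIFO — oldest first]: 131 @ $16.15 + 186 @ $19.95 + 12 @ $20.35 = $6,070.55
Total COGS = $2,439.85 + $6,070.55 = $8,510.40
Ending inventory: 299 @ $20.35 = $6,084.65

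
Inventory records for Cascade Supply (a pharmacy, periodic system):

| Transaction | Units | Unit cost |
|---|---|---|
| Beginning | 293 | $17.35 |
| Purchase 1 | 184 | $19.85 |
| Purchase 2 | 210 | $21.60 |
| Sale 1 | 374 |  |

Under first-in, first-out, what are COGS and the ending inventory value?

Sale 1 (374) [FIFO — oldest first]: 293 @ $17.35 + 81 @ $19.85 = $6,691.40
Ending inventory: 103 @ $19.85 + 210 @ $21.60 = $6,580.55

COGS = $6,691.40; ending inventory = $6,580.55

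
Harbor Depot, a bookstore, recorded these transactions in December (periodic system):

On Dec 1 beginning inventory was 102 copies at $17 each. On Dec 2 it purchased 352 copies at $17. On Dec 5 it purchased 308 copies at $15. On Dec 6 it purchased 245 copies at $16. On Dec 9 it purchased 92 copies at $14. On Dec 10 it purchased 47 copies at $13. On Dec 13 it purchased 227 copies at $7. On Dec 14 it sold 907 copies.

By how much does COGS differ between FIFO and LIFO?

$2,810

FIFO COGS: 102 @ $17 + 352 @ $17 + 308 @ $15 + 145 @ $16 = $14,658
LIFO COGS: 227 @ $7 + 47 @ $13 + 92 @ $14 + 245 @ $16 + 296 @ $15 = $11,848
Difference = |$14,658 − $11,848| = $2,810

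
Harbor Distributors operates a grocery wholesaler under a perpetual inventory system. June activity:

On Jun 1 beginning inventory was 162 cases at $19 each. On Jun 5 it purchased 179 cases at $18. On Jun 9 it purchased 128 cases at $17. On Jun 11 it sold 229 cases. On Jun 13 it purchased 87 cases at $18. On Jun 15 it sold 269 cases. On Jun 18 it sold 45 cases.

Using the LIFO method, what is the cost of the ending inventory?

Jun 11, 229 sold [LIFO — newest first]: 128 @ $17 + 101 @ $18 = $3,994
Jun 15, 269 sold [LIFO — newest first]: 87 @ $18 + 78 @ $18 + 104 @ $19 = $4,946
Jun 18, 45 sold [LIFO — newest first]: 45 @ $19 = $855
Total COGS = $3,994 + $4,946 + $855 = $9,795
Ending inventory: 13 @ $19 = $247

Ending inventory = $247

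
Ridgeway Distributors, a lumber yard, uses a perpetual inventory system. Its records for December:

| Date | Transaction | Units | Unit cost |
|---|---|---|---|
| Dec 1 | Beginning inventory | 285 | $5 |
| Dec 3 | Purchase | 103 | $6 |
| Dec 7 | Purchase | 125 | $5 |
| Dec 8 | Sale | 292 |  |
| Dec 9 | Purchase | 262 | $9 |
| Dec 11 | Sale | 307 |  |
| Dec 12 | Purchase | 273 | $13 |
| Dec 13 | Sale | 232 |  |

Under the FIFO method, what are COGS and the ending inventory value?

COGS = $5,754; ending inventory = $2,821

Dec 8, 292 sold [FIFO — oldest first]: 285 @ $5 + 7 @ $6 = $1,467
Dec 11, 307 sold [FIFO — oldest first]: 96 @ $6 + 125 @ $5 + 86 @ $9 = $1,975
Dec 13, 232 sold [FIFO — oldest first]: 176 @ $9 + 56 @ $13 = $2,312
Total COGS = $1,467 + $1,975 + $2,312 = $5,754
Ending inventory: 217 @ $13 = $2,821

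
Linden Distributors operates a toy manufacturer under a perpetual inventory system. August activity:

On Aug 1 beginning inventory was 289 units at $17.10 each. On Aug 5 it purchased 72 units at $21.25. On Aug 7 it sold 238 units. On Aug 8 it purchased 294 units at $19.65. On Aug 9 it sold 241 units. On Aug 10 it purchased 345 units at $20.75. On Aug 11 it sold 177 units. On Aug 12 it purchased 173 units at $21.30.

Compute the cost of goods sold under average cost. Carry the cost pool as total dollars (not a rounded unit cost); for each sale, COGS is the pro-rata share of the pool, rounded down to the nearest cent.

After Aug 1: 289 on hand, pool $4,941.90 (≈ $17.1000 each)
After Aug 5: 361 on hand, pool $6,471.90 (≈ $17.9277 each)
Aug 7, sell 238: 238/361 × $6,471.90 → $4,266.79
After Aug 8: 417 on hand, pool $7,982.21 (≈ $19.1420 each)
Aug 9, sell 241: 241/417 × $7,982.21 → $4,613.21
After Aug 10: 521 on hand, pool $10,527.75 (≈ $20.2068 each)
Aug 11, sell 177: 177/521 × $10,527.75 → $3,576.60
After Aug 12: 517 on hand, pool $10,636.05 (≈ $20.5726 each)
Total COGS = $4,266.79 + $4,613.21 + $3,576.60 = $12,456.60
Ending inventory (cost pool remaining) = $10,636.05
Check: goods available $23,092.65 = COGS $12,456.60 + ending $10,636.05

COGS = $12,456.60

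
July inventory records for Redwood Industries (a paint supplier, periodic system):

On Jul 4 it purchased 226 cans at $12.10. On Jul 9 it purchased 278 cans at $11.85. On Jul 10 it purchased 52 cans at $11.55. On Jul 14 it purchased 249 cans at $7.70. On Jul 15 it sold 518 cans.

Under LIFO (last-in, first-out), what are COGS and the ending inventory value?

Jul 15, 518 sold [LIFO — newest first]: 249 @ $7.70 + 52 @ $11.55 + 217 @ $11.85 = $5,089.35
Ending inventory: 226 @ $12.10 + 61 @ $11.85 = $3,457.45
Check: goods available $8,546.80 = COGS $5,089.35 + ending $3,457.45

COGS = $5,089.35; ending inventory = $3,457.45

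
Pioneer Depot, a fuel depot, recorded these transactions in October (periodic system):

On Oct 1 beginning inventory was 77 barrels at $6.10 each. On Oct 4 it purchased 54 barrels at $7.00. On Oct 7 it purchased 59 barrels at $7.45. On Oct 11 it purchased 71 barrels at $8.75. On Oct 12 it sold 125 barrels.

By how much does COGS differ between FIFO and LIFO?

FIFO COGS: 77 @ $6.10 + 48 @ $7.00 = $805.70
LIFO COGS: 71 @ $8.75 + 54 @ $7.45 = $1,023.55
Difference = |$805.70 − $1,023.55| = $217.85

$217.85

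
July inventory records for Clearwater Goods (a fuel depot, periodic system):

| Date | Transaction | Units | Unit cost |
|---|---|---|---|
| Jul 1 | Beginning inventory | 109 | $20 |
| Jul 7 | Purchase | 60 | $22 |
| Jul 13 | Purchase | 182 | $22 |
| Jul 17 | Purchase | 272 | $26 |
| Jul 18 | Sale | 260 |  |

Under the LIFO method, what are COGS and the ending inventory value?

Jul 18, 260 sold [LIFO — newest first]: 260 @ $26 = $6,760
Ending inventory: 109 @ $20 + 60 @ $22 + 182 @ $22 + 12 @ $26 = $7,816

COGS = $6,760; ending inventory = $7,816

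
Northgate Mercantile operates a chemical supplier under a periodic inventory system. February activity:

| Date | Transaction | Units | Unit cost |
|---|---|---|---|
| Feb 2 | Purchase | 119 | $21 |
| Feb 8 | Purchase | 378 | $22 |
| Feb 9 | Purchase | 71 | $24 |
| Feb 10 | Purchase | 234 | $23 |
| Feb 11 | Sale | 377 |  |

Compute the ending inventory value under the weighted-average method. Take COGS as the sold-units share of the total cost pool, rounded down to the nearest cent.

Feb 11, sell 377: 377/802 × $17,901.00 → $8,414.80
Ending inventory (cost pool remaining) = $9,486.20

Ending inventory = $9,486.20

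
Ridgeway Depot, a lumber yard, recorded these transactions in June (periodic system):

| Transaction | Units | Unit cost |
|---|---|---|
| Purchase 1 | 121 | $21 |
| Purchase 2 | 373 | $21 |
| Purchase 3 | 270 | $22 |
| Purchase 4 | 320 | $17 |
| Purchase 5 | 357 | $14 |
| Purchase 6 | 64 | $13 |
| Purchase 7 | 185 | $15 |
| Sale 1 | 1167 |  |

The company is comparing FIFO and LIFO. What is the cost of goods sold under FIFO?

FIFO COGS: 121 @ $21 + 373 @ $21 + 270 @ $22 + 320 @ $17 + 83 @ $14 = $22,916
LIFO COGS: 185 @ $15 + 64 @ $13 + 357 @ $14 + 320 @ $17 + 241 @ $22 = $19,347

COGS = $22,916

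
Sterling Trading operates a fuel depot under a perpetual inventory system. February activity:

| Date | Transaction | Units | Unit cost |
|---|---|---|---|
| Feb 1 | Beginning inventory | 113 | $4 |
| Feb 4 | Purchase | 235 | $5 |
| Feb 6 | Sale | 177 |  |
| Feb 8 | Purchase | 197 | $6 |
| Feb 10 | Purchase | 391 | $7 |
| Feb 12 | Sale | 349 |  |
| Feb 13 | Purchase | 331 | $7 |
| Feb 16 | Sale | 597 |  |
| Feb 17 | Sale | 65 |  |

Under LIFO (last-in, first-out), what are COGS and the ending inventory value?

COGS = $7,547; ending inventory = $316

Feb 6, 177 sold [LIFO — newest first]: 177 @ $5 = $885
Feb 12, 349 sold [LIFO — newest first]: 349 @ $7 = $2,443
Feb 16, 597 sold [LIFO — newest first]: 331 @ $7 + 42 @ $7 + 197 @ $6 + 27 @ $5 = $3,928
Feb 17, 65 sold [LIFO — newest first]: 31 @ $5 + 34 @ $4 = $291
Total COGS = $885 + $2,443 + $3,928 + $291 = $7,547
Ending inventory: 79 @ $4 = $316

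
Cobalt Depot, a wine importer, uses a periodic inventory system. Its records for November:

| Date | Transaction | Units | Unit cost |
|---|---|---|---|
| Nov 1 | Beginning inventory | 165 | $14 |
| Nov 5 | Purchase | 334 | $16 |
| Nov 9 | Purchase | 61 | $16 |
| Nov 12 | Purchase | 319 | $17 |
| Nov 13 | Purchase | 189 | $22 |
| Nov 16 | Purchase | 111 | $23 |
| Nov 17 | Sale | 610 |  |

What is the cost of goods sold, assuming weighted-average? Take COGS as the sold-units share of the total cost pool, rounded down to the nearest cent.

COGS = $10,743.03

Nov 17, sell 610: 610/1179 × $20,764.00 → $10,743.03
Ending inventory (cost pool remaining) = $10,020.97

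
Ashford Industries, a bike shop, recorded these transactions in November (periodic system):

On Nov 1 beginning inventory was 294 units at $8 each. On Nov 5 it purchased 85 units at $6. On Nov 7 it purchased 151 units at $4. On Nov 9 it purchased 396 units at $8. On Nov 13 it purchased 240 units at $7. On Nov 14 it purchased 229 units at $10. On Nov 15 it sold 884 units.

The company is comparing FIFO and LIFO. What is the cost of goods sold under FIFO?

FIFO COGS: 294 @ $8 + 85 @ $6 + 151 @ $4 + 354 @ $8 = $6,298
LIFO COGS: 229 @ $10 + 240 @ $7 + 396 @ $8 + 19 @ $4 = $7,214

COGS = $6,298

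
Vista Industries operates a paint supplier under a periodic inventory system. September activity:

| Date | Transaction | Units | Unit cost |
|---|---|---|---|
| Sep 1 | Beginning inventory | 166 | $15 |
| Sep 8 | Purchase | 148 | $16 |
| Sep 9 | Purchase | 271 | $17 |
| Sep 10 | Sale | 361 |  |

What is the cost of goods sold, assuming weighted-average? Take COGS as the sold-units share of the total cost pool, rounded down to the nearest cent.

Sep 10, sell 361: 361/585 × $9,465.00 → $5,840.79
Ending inventory (cost pool remaining) = $3,624.21

COGS = $5,840.79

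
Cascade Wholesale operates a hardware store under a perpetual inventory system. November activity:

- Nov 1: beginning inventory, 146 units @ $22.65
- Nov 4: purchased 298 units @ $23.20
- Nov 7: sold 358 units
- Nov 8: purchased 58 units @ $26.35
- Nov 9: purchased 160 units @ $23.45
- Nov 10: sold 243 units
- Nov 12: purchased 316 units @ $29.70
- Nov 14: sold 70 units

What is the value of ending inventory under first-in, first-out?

Nov 7, 358 sold [FIFO — oldest first]: 146 @ $22.65 + 212 @ $23.20 = $8,225.30
Nov 10, 243 sold [FIFO — oldest first]: 86 @ $23.20 + 58 @ $26.35 + 99 @ $23.45 = $5,845.05
Nov 14, 70 sold [FIFO — oldest first]: 61 @ $23.45 + 9 @ $29.70 = $1,697.75
Total COGS = $8,225.30 + $5,845.05 + $1,697.75 = $15,768.10
Ending inventory: 307 @ $29.70 = $9,117.90

Ending inventory = $9,117.90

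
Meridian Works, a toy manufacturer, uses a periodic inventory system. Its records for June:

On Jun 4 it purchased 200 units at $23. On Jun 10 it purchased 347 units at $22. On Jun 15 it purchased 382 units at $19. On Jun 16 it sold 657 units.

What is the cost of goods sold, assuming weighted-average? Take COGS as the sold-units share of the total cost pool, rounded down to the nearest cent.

COGS = $13,784.97

Jun 16, sell 657: 657/929 × $19,492.00 → $13,784.97
Ending inventory (cost pool remaining) = $5,707.03
Check: goods available $19,492.00 = COGS $13,784.97 + ending $5,707.03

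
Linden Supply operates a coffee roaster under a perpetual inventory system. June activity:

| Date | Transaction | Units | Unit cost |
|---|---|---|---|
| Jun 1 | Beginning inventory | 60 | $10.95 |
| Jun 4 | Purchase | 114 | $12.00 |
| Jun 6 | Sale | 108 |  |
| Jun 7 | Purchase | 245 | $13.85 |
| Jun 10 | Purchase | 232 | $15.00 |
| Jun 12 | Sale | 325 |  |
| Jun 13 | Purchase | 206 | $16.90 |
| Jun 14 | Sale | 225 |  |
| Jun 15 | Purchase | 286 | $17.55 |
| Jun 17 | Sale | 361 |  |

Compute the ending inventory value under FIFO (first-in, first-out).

Ending inventory = $2,176.20

Jun 6, 108 sold [FIFO — oldest first]: 60 @ $10.95 + 48 @ $12.00 = $1,233.00
Jun 12, 325 sold [FIFO — oldest first]: 66 @ $12.00 + 245 @ $13.85 + 14 @ $15.00 = $4,395.25
Jun 14, 225 sold [FIFO — oldest first]: 218 @ $15.00 + 7 @ $16.90 = $3,388.30
Jun 17, 361 sold [FIFO — oldest first]: 199 @ $16.90 + 162 @ $17.55 = $6,206.20
Total COGS = $1,233.00 + $4,395.25 + $3,388.30 + $6,206.20 = $15,222.75
Ending inventory: 124 @ $17.55 = $2,176.20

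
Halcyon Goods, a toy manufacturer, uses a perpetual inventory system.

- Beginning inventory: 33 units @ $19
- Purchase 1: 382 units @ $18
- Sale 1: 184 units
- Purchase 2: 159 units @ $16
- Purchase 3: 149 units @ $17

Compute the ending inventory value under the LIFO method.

Ending inventory = $9,268

Sale 1 (184) [LIFO — newest first]: 184 @ $18 = $3,312
Ending inventory: 33 @ $19 + 198 @ $18 + 159 @ $16 + 149 @ $17 = $9,268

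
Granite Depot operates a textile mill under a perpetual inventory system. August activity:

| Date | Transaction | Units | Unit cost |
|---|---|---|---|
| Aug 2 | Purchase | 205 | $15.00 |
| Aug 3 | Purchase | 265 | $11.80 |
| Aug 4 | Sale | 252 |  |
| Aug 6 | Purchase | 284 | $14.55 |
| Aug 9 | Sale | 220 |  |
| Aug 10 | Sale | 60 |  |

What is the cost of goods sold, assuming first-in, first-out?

COGS = $7,104.10

Aug 4, 252 sold [FIFO — oldest first]: 205 @ $15.00 + 47 @ $11.80 = $3,629.60
Aug 9, 220 sold [FIFO — oldest first]: 218 @ $11.80 + 2 @ $14.55 = $2,601.50
Aug 10, 60 sold [FIFO — oldest first]: 60 @ $14.55 = $873.00
Total COGS = $3,629.60 + $2,601.50 + $873.00 = $7,104.10
Ending inventory: 222 @ $14.55 = $3,230.10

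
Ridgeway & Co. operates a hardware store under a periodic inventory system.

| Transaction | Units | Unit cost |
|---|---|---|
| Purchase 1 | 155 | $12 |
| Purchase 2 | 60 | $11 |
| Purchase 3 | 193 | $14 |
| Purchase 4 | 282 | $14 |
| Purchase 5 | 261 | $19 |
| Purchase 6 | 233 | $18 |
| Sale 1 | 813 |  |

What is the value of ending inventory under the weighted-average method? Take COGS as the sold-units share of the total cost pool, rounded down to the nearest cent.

Sale 1, sell 813: 813/1184 × $18,323.00 → $12,581.58
Ending inventory (cost pool remaining) = $5,741.42

Ending inventory = $5,741.42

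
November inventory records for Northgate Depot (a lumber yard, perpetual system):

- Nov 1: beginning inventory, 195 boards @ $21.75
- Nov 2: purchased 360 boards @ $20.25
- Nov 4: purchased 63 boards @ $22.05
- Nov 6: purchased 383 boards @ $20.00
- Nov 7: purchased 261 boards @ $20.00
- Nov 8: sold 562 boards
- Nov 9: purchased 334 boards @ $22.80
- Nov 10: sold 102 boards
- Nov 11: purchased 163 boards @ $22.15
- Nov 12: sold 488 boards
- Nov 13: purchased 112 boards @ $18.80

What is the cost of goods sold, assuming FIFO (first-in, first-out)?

COGS = $23,600.40

Nov 8, 562 sold [FIFO — oldest first]: 195 @ $21.75 + 360 @ $20.25 + 7 @ $22.05 = $11,685.60
Nov 10, 102 sold [FIFO — oldest first]: 56 @ $22.05 + 46 @ $20.00 = $2,154.80
Nov 12, 488 sold [FIFO — oldest first]: 337 @ $20.00 + 151 @ $20.00 = $9,760.00
Total COGS = $11,685.60 + $2,154.80 + $9,760.00 = $23,600.40
Ending inventory: 110 @ $20.00 + 334 @ $22.80 + 163 @ $22.15 + 112 @ $18.80 = $15,531.25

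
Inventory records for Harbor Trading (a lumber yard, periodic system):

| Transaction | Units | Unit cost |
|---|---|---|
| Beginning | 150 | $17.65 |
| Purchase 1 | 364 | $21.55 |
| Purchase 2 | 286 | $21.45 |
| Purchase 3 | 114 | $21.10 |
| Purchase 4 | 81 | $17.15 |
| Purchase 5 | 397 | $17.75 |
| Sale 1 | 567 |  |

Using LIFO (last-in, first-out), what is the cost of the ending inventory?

Ending inventory = $17,153.90

Sale 1 (567) [LIFO — newest first]: 397 @ $17.75 + 81 @ $17.15 + 89 @ $21.10 = $10,313.80
Ending inventory: 150 @ $17.65 + 364 @ $21.55 + 286 @ $21.45 + 25 @ $21.10 = $17,153.90
Check: goods available $27,467.70 = COGS $10,313.80 + ending $17,153.90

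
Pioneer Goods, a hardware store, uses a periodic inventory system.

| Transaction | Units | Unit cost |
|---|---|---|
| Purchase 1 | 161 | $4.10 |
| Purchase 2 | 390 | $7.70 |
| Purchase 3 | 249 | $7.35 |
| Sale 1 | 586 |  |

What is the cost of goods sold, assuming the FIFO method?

COGS = $3,920.35

Sale 1 (586) [FIFO — oldest first]: 161 @ $4.10 + 390 @ $7.70 + 35 @ $7.35 = $3,920.35
Ending inventory: 214 @ $7.35 = $1,572.90
Check: goods available $5,493.25 = COGS $3,920.35 + ending $1,572.90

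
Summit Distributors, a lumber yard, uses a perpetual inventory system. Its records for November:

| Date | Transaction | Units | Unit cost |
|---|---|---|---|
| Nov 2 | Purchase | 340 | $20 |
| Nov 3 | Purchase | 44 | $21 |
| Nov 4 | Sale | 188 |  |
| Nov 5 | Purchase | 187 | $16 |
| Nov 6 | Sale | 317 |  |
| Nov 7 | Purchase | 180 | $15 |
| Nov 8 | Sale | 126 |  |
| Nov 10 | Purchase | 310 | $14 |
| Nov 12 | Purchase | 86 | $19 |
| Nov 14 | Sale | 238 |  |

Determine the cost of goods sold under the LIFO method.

COGS = $15,048

Nov 4, 188 sold [LIFO — newest first]: 44 @ $21 + 144 @ $20 = $3,804
Nov 6, 317 sold [LIFO — newest first]: 187 @ $16 + 130 @ $20 = $5,592
Nov 8, 126 sold [LIFO — newest first]: 126 @ $15 = $1,890
Nov 14, 238 sold [LIFO — newest first]: 86 @ $19 + 152 @ $14 = $3,762
Total COGS = $3,804 + $5,592 + $1,890 + $3,762 = $15,048
Ending inventory: 66 @ $20 + 54 @ $15 + 158 @ $14 = $4,342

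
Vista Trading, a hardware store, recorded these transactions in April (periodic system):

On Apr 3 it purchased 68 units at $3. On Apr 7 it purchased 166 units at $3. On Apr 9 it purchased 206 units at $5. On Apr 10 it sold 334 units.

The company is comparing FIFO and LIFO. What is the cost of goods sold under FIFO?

COGS = $1,202

FIFO COGS: 68 @ $3 + 166 @ $3 + 100 @ $5 = $1,202
LIFO COGS: 206 @ $5 + 128 @ $3 = $1,414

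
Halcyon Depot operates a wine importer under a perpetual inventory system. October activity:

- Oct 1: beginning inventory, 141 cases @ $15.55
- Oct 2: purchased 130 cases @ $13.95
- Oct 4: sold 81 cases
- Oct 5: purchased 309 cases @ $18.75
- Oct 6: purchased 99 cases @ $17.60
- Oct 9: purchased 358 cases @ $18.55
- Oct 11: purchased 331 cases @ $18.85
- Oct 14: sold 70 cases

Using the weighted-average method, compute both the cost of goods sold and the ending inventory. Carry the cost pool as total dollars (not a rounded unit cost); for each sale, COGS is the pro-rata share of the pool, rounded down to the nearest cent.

COGS = $2,460.59; ending inventory = $21,961.86

After Oct 1: 141 on hand, pool $2,192.55 (≈ $15.5500 each)
After Oct 2: 271 on hand, pool $4,006.05 (≈ $14.7825 each)
Oct 4, sell 81: 81/271 × $4,006.05 → $1,197.38
After Oct 5: 499 on hand, pool $8,602.42 (≈ $17.2393 each)
After Oct 6: 598 on hand, pool $10,344.82 (≈ $17.2990 each)
After Oct 9: 956 on hand, pool $16,985.72 (≈ $17.7675 each)
After Oct 11: 1287 on hand, pool $23,225.07 (≈ $18.0459 each)
Oct 14, sell 70: 70/1287 × $23,225.07 → $1,263.21
Total COGS = $1,197.38 + $1,263.21 = $2,460.59
Ending inventory (cost pool remaining) = $21,961.86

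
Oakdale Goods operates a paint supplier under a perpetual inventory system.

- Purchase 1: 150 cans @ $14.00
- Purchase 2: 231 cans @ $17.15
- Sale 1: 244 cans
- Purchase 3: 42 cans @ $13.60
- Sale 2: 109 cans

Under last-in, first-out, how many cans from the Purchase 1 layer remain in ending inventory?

Sale 1 (244) [LIFO — newest first]: 231 @ $17.15 + 13 @ $14.00 = $4,143.65
Sale 2 (109) [LIFO — newest first]: 42 @ $13.60 + 67 @ $14.00 = $1,509.20
Total COGS = $4,143.65 + $1,509.20 = $5,652.85
Ending inventory: 70 @ $14.00 = $980.00

70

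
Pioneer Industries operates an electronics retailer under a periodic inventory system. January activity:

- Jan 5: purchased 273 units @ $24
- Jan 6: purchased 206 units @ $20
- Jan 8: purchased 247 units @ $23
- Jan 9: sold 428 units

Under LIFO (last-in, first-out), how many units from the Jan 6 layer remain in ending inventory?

25

Jan 9, 428 sold [LIFO — newest first]: 247 @ $23 + 181 @ $20 = $9,301
Ending inventory: 273 @ $24 + 25 @ $20 = $7,052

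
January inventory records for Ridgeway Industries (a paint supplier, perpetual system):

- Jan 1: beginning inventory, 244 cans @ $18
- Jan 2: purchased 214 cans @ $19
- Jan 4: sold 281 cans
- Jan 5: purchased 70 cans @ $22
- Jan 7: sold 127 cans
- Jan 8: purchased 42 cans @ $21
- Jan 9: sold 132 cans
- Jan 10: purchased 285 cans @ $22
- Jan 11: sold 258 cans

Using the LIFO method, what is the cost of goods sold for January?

COGS = $16,016

Jan 4, 281 sold [LIFO — newest first]: 214 @ $19 + 67 @ $18 = $5,272
Jan 7, 127 sold [LIFO — newest first]: 70 @ $22 + 57 @ $18 = $2,566
Jan 9, 132 sold [LIFO — newest first]: 42 @ $21 + 90 @ $18 = $2,502
Jan 11, 258 sold [LIFO — newest first]: 258 @ $22 = $5,676
Total COGS = $5,272 + $2,566 + $2,502 + $5,676 = $16,016
Ending inventory: 30 @ $18 + 27 @ $22 = $1,134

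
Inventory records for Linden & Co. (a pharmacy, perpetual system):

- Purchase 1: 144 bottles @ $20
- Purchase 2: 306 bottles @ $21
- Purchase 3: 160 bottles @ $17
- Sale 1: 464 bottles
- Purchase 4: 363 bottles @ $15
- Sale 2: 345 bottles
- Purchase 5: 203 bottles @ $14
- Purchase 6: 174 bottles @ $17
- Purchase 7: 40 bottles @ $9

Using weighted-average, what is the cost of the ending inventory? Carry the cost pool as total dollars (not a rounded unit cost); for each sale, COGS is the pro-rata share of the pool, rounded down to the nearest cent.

Ending inventory = $8,841.79

After Purchase 1: 144 on hand, pool $2,880.00 (≈ $20.0000 each)
After Purchase 2: 450 on hand, pool $9,306.00 (≈ $20.6800 each)
After Purchase 3: 610 on hand, pool $12,026.00 (≈ $19.7148 each)
Sale 1, sell 464: 464/610 × $12,026.00 → $9,147.64
After Purchase 4: 509 on hand, pool $8,323.36 (≈ $16.3524 each)
Sale 2, sell 345: 345/509 × $8,323.36 → $5,641.57
After Purchase 5: 367 on hand, pool $5,523.79 (≈ $15.0512 each)
After Purchase 6: 541 on hand, pool $8,481.79 (≈ $15.6780 each)
After Purchase 7: 581 on hand, pool $8,841.79 (≈ $15.2182 each)
Total COGS = $9,147.64 + $5,641.57 = $14,789.21
Ending inventory (cost pool remaining) = $8,841.79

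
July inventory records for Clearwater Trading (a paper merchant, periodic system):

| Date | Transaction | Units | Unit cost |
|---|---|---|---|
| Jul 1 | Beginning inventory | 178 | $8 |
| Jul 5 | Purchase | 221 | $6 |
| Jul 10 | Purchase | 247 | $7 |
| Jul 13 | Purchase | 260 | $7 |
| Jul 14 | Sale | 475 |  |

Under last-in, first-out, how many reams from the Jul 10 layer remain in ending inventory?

32

Jul 14, 475 sold [LIFO — newest first]: 260 @ $7 + 215 @ $7 = $3,325
Ending inventory: 178 @ $8 + 221 @ $6 + 32 @ $7 = $2,974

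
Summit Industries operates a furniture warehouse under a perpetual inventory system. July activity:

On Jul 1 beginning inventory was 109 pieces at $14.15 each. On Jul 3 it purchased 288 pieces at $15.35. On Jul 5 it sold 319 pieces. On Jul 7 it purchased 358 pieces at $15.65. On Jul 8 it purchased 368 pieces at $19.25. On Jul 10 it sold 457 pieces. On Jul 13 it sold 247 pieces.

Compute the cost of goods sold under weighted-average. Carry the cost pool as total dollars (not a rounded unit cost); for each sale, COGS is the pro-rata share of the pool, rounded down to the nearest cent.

After Jul 1: 109 on hand, pool $1,542.35 (≈ $14.1500 each)
After Jul 3: 397 on hand, pool $5,963.15 (≈ $15.0205 each)
Jul 5, sell 319: 319/397 × $5,963.15 → $4,791.54
After Jul 7: 436 on hand, pool $6,774.31 (≈ $15.5374 each)
After Jul 8: 804 on hand, pool $13,858.31 (≈ $17.2367 each)
Jul 10, sell 457: 457/804 × $13,858.31 → $7,877.17
Jul 13, sell 247: 247/347 × $5,981.14 → $4,257.46
Total COGS = $4,791.54 + $7,877.17 + $4,257.46 = $16,926.17
Ending inventory (cost pool remaining) = $1,723.68

COGS = $16,926.17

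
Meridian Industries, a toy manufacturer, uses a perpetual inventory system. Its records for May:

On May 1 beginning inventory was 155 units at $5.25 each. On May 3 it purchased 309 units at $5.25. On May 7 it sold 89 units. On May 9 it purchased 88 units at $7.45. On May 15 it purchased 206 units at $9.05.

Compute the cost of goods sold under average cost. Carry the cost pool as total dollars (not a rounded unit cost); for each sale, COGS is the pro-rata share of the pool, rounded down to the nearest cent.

After May 1: 155 on hand, pool $813.75 (≈ $5.2500 each)
After May 3: 464 on hand, pool $2,436.00 (≈ $5.2500 each)
May 7, sell 89: 89/464 × $2,436.00 → $467.25
After May 9: 463 on hand, pool $2,624.35 (≈ $5.6681 each)
After May 15: 669 on hand, pool $4,488.65 (≈ $6.7095 each)
Ending inventory (cost pool remaining) = $4,488.65
Check: goods available $4,955.90 = COGS $467.25 + ending $4,488.65

COGS = $467.25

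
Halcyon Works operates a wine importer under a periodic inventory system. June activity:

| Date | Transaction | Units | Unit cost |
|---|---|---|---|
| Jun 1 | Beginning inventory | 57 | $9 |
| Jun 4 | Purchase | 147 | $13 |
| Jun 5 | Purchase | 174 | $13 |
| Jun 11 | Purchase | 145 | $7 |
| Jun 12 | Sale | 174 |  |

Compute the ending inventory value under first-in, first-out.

Ending inventory = $3,667

Jun 12, 174 sold [FIFO — oldest first]: 57 @ $9 + 117 @ $13 = $2,034
Ending inventory: 30 @ $13 + 174 @ $13 + 145 @ $7 = $3,667
Check: goods available $5,701 = COGS $2,034 + ending $3,667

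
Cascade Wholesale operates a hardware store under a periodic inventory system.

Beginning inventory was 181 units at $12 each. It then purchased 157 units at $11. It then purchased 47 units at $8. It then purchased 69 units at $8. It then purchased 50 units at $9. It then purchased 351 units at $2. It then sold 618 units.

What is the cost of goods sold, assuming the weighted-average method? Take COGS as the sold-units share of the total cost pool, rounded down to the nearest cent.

COGS = $4,321.66

Sale 1, sell 618: 618/855 × $5,979.00 → $4,321.66
Ending inventory (cost pool remaining) = $1,657.34
Check: goods available $5,979.00 = COGS $4,321.66 + ending $1,657.34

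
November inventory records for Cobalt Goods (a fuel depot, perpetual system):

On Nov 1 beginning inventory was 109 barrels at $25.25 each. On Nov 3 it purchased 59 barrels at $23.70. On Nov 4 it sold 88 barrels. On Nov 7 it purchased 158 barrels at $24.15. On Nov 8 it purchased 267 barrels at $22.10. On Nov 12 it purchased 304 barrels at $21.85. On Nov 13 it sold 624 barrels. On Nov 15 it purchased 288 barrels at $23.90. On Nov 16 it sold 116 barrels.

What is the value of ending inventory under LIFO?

Ending inventory = $8,666.55

Nov 4, 88 sold [LIFO — newest first]: 59 @ $23.70 + 29 @ $25.25 = $2,130.55
Nov 13, 624 sold [LIFO — newest first]: 304 @ $21.85 + 267 @ $22.10 + 53 @ $24.15 = $13,823.05
Nov 16, 116 sold [LIFO — newest first]: 116 @ $23.90 = $2,772.40
Total COGS = $2,130.55 + $13,823.05 + $2,772.40 = $18,726.00
Ending inventory: 80 @ $25.25 + 105 @ $24.15 + 172 @ $23.90 = $8,666.55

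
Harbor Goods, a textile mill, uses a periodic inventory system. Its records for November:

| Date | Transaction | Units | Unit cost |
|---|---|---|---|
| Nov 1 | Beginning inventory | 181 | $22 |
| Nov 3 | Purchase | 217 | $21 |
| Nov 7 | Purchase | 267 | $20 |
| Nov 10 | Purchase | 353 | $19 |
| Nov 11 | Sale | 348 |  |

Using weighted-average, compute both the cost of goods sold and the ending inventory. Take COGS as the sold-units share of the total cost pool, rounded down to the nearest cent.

Nov 11, sell 348: 348/1018 × $20,586.00 → $7,037.25
Ending inventory (cost pool remaining) = $13,548.75

COGS = $7,037.25; ending inventory = $13,548.75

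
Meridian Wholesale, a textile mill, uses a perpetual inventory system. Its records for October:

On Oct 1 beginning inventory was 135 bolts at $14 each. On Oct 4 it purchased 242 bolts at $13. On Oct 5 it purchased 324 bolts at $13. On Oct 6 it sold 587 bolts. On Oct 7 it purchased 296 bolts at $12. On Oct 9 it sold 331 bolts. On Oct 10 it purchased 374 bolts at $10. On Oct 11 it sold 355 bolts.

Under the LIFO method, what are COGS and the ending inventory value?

COGS = $15,244; ending inventory = $1,296

Oct 6, 587 sold [LIFO — newest first]: 324 @ $13 + 242 @ $13 + 21 @ $14 = $7,652
Oct 9, 331 sold [LIFO — newest first]: 296 @ $12 + 35 @ $14 = $4,042
Oct 11, 355 sold [LIFO — newest first]: 355 @ $10 = $3,550
Total COGS = $7,652 + $4,042 + $3,550 = $15,244
Ending inventory: 79 @ $14 + 19 @ $10 = $1,296
Check: goods available $16,540 = COGS $15,244 + ending $1,296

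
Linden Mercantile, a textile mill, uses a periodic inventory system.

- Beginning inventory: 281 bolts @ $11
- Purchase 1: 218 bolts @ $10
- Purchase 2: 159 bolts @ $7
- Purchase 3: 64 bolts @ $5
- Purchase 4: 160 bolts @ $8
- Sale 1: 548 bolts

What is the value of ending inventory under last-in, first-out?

Ending inventory = $3,621

Sale 1 (548) [LIFO — newest first]: 160 @ $8 + 64 @ $5 + 159 @ $7 + 165 @ $10 = $4,363
Ending inventory: 281 @ $11 + 53 @ $10 = $3,621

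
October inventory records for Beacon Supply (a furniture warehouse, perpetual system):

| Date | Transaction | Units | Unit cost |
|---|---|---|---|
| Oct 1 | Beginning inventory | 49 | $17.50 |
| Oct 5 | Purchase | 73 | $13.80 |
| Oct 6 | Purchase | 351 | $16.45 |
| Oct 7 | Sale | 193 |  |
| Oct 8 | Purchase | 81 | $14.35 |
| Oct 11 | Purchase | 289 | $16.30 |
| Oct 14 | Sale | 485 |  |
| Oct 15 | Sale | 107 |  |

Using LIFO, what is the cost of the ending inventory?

Oct 7, 193 sold [LIFO — newest first]: 193 @ $16.45 = $3,174.85
Oct 14, 485 sold [LIFO — newest first]: 289 @ $16.30 + 81 @ $14.35 + 115 @ $16.45 = $7,764.80
Oct 15, 107 sold [LIFO — newest first]: 43 @ $16.45 + 64 @ $13.80 = $1,590.55
Total COGS = $3,174.85 + $7,764.80 + $1,590.55 = $12,530.20
Ending inventory: 49 @ $17.50 + 9 @ $13.80 = $981.70

Ending inventory = $981.70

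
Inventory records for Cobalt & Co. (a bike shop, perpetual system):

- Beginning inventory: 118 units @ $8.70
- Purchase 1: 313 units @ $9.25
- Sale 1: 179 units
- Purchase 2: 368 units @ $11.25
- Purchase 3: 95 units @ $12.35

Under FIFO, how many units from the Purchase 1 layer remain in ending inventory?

252

Sale 1 (179) [FIFO — oldest first]: 118 @ $8.70 + 61 @ $9.25 = $1,590.85
Ending inventory: 252 @ $9.25 + 368 @ $11.25 + 95 @ $12.35 = $7,644.25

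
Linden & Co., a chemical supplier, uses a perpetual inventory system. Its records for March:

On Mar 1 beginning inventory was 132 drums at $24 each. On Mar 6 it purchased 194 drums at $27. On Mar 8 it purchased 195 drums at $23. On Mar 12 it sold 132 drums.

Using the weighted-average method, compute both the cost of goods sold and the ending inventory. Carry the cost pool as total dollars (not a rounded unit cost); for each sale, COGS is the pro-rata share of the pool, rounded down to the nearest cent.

COGS = $3,266.04; ending inventory = $9,624.96

After Mar 1: 132 on hand, pool $3,168.00 (≈ $24.0000 each)
After Mar 6: 326 on hand, pool $8,406.00 (≈ $25.7853 each)
After Mar 8: 521 on hand, pool $12,891.00 (≈ $24.7428 each)
Mar 12, sell 132: 132/521 × $12,891.00 → $3,266.04
Ending inventory (cost pool remaining) = $9,624.96
Check: goods available $12,891.00 = COGS $3,266.04 + ending $9,624.96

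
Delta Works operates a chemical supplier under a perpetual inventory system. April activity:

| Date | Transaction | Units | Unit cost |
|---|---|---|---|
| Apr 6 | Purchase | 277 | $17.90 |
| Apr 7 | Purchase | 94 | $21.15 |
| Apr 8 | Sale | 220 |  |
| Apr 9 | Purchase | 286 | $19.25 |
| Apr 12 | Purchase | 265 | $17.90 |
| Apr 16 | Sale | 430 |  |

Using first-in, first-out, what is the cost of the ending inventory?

Apr 8, 220 sold [FIFO — oldest first]: 220 @ $17.90 = $3,938.00
Apr 16, 430 sold [FIFO — oldest first]: 57 @ $17.90 + 94 @ $21.15 + 279 @ $19.25 = $8,379.15
Total COGS = $3,938.00 + $8,379.15 = $12,317.15
Ending inventory: 7 @ $19.25 + 265 @ $17.90 = $4,878.25
Check: goods available $17,195.40 = COGS $12,317.15 + ending $4,878.25

Ending inventory = $4,878.25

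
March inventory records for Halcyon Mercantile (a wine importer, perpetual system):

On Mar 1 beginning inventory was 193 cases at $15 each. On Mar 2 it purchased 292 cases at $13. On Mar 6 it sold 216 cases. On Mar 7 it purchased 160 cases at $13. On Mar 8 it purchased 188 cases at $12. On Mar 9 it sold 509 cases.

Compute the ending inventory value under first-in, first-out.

Ending inventory = $1,296

Mar 6, 216 sold [FIFO — oldest first]: 193 @ $15 + 23 @ $13 = $3,194
Mar 9, 509 sold [FIFO — oldest first]: 269 @ $13 + 160 @ $13 + 80 @ $12 = $6,537
Total COGS = $3,194 + $6,537 = $9,731
Ending inventory: 108 @ $12 = $1,296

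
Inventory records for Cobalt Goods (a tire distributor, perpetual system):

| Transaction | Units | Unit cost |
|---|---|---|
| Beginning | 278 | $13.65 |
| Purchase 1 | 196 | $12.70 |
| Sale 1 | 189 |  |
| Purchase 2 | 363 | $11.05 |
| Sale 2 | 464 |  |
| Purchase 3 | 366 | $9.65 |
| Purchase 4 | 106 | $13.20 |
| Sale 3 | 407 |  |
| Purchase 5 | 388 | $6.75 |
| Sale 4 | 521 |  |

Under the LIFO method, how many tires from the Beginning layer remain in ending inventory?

Sale 1 (189) [LIFO — newest first]: 189 @ $12.70 = $2,400.30
Sale 2 (464) [LIFO — newest first]: 363 @ $11.05 + 7 @ $12.70 + 94 @ $13.65 = $5,383.15
Sale 3 (407) [LIFO — newest first]: 106 @ $13.20 + 301 @ $9.65 = $4,303.85
Sale 4 (521) [LIFO — newest first]: 388 @ $6.75 + 65 @ $9.65 + 68 @ $13.65 = $4,174.45
Total COGS = $2,400.30 + $5,383.15 + $4,303.85 + $4,174.45 = $16,261.75
Ending inventory: 116 @ $13.65 = $1,583.40
Check: goods available $17,845.15 = COGS $16,261.75 + ending $1,583.40

116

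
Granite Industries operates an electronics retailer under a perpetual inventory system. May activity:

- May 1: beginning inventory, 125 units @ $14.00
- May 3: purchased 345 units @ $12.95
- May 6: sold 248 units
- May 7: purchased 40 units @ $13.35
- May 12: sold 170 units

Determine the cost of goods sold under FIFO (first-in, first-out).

COGS = $5,544.35

May 6, 248 sold [FIFO — oldest first]: 125 @ $14.00 + 123 @ $12.95 = $3,342.85
May 12, 170 sold [FIFO — oldest first]: 170 @ $12.95 = $2,201.50
Total COGS = $3,342.85 + $2,201.50 = $5,544.35
Ending inventory: 52 @ $12.95 + 40 @ $13.35 = $1,207.40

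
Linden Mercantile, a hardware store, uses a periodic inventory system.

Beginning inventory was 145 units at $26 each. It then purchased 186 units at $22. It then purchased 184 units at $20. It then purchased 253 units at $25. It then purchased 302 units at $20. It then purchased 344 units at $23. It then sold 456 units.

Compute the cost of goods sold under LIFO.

Sale 1 (456) [LIFO — newest first]: 344 @ $23 + 112 @ $20 = $10,152
Ending inventory: 145 @ $26 + 186 @ $22 + 184 @ $20 + 253 @ $25 + 190 @ $20 = $21,667
Check: goods available $31,819 = COGS $10,152 + ending $21,667

COGS = $10,152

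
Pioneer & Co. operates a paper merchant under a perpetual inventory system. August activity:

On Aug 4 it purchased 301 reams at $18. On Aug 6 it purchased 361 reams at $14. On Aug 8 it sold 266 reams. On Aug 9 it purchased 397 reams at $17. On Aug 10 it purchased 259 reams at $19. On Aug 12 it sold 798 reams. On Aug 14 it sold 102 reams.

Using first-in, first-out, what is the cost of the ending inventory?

Ending inventory = $2,888

Aug 8, 266 sold [FIFO — oldest first]: 266 @ $18 = $4,788
Aug 12, 798 sold [FIFO — oldest first]: 35 @ $18 + 361 @ $14 + 397 @ $17 + 5 @ $19 = $12,528
Aug 14, 102 sold [FIFO — oldest first]: 102 @ $19 = $1,938
Total COGS = $4,788 + $12,528 + $1,938 = $19,254
Ending inventory: 152 @ $19 = $2,888
Check: goods available $22,142 = COGS $19,254 + ending $2,888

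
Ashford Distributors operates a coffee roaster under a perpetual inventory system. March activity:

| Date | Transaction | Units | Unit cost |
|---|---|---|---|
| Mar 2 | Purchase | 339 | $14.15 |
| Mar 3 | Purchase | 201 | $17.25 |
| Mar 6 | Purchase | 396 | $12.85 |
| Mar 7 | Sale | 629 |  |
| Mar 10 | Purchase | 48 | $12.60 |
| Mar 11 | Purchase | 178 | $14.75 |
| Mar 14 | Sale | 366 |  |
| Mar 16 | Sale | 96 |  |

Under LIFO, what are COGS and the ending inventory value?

Mar 7, 629 sold [LIFO — newest first]: 396 @ $12.85 + 201 @ $17.25 + 32 @ $14.15 = $9,008.65
Mar 14, 366 sold [LIFO — newest first]: 178 @ $14.75 + 48 @ $12.60 + 140 @ $14.15 = $5,211.30
Mar 16, 96 sold [LIFO — newest first]: 96 @ $14.15 = $1,358.40
Total COGS = $9,008.65 + $5,211.30 + $1,358.40 = $15,578.35
Ending inventory: 71 @ $14.15 = $1,004.65
Check: goods available $16,583.00 = COGS $15,578.35 + ending $1,004.65

COGS = $15,578.35; ending inventory = $1,004.65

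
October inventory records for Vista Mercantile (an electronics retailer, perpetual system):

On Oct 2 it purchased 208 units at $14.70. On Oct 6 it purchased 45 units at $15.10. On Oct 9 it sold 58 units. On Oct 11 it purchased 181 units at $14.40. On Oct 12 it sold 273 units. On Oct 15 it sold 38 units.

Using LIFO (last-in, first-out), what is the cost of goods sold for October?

COGS = $5,388.00

Oct 9, 58 sold [LIFO — newest first]: 45 @ $15.10 + 13 @ $14.70 = $870.60
Oct 12, 273 sold [LIFO — newest first]: 181 @ $14.40 + 92 @ $14.70 = $3,958.80
Oct 15, 38 sold [LIFO — newest first]: 38 @ $14.70 = $558.60
Total COGS = $870.60 + $3,958.80 + $558.60 = $5,388.00
Ending inventory: 65 @ $14.70 = $955.50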